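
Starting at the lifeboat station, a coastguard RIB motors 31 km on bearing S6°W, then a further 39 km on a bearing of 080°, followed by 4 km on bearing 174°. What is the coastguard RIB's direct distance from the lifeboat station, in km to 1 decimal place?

Leg 1 (S6°W, 31 km): east 31 sin 186° = -3.24, north 31 cos 186° = -30.83
Leg 2 (080°, 39 km): east 39 sin 80° = 38.41, north 39 cos 80° = 6.77
Leg 3 (174°, 4 km): east 4 sin 174° = 0.42, north 4 cos 174° = -3.98
Net: 35.59 east, -28.04 north. Distance = √((35.59)² + (-28.04)²) = 45.303 km.

45.3 km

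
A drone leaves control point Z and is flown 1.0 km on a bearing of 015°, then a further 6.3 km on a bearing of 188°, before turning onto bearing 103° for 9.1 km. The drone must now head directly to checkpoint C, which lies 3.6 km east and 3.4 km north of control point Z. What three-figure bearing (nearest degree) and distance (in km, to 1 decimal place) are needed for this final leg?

337°, 11.7 km

Leg 1 (015°, 1.0 km): east 1.0 sin 15° = 0.26, north 1.0 cos 15° = 0.97
Leg 2 (188°, 6.3 km): east 6.3 sin 188° = -0.88, north 6.3 cos 188° = -6.24
Leg 3 (103°, 9.1 km): east 9.1 sin 103° = 8.87, north 9.1 cos 103° = -2.05
Current position: (8.25, -7.32). Target: (3.6, 3.4). Remaining: Δeast = -4.65, Δnorth = 10.72.
Bearing = atan2(-4.65, 10.72) mod 360° = 336.56°; distance = √((-4.65)² + (10.72)²) = 11.684 km.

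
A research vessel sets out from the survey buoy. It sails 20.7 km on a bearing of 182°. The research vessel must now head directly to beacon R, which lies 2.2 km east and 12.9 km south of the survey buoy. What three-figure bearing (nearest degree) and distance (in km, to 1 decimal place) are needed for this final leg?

021°, 8.3 km

Leg 1 (182°, 20.7 km): east 20.7 sin 182° = -0.72, north 20.7 cos 182° = -20.69
Current position: (-0.72, -20.69). Target: (2.2, -12.9). Remaining: Δeast = 2.92, Δnorth = 7.79.
Bearing = atan2(2.92, 7.79) mod 360° = 20.57°; distance = √((2.92)² + (7.79)²) = 8.318 km.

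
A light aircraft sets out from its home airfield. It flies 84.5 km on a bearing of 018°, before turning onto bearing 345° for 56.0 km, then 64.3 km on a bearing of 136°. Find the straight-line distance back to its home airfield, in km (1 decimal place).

Leg 1 (018°, 84.5 km): east 84.5 sin 18° = 26.11, north 84.5 cos 18° = 80.36
Leg 2 (345°, 56.0 km): east 56.0 sin 345° = -14.49, north 56.0 cos 345° = 54.09
Leg 3 (136°, 64.3 km): east 64.3 sin 136° = 44.67, north 64.3 cos 136° = -46.25
Net: 56.28 east, 88.20 north. Distance = √((56.28)² + (88.20)²) = 104.631 km.

104.6 km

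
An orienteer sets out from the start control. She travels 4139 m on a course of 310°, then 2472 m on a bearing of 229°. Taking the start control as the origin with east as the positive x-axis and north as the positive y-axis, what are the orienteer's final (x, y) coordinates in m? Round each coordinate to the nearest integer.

Leg 1 (310°, 4139 m): east 4139 sin 310° = -3170.66, north 4139 cos 310° = 2660.50
Leg 2 (229°, 2472 m): east 2472 sin 229° = -1865.64, north 2472 cos 229° = -1621.78
Summing: -5036.30 m east, 1038.72 m north → (-5036, 1039).

(-5036, 1039)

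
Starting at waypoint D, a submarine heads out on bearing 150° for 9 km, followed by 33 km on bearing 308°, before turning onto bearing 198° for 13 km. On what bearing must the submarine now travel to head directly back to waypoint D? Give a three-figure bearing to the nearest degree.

090°

Leg 1 (150°, 9 km): east 9 sin 150° = 4.50, north 9 cos 150° = -7.79
Leg 2 (308°, 33 km): east 33 sin 308° = -26.00, north 33 cos 308° = 20.32
Leg 3 (198°, 13 km): east 13 sin 198° = -4.02, north 13 cos 198° = -12.36
Net displacement: -25.52 east, 0.16 north. Direction back to start is (25.52, -0.16): bearing = atan2(25.52, -0.16) mod 360° = 90.36° ≈ 090°.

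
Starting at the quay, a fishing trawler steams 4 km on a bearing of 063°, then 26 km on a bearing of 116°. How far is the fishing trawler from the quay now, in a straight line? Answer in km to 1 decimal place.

Leg 1 (063°, 4 km): east 4 sin 63° = 3.56, north 4 cos 63° = 1.82
Leg 2 (116°, 26 km): east 26 sin 116° = 23.37, north 26 cos 116° = -11.40
Net: 26.93 east, -9.58 north. Distance = √((26.93)² + (-9.58)²) = 28.586 km.

28.6 km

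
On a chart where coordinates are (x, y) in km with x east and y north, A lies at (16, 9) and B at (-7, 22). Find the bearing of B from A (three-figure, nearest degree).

Δeast = -7 − 16 = -23.00; Δnorth = 22 − 9 = 13.00.
Bearing = atan2(Δeast, Δnorth) mod 360° = 299.48° ≈ 299°.

299°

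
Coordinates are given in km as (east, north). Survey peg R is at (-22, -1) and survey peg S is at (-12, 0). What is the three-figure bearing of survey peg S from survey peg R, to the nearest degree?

Δeast = -12 − -22 = 10.00; Δnorth = 0 − -1 = 1.00.
Bearing = atan2(Δeast, Δnorth) mod 360° = 84.29° ≈ 084°.

084°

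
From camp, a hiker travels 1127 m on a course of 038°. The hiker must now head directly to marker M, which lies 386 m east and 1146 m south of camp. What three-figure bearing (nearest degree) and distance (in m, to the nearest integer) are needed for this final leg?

Leg 1 (038°, 1127 m): east 1127 sin 38° = 693.85, north 1127 cos 38° = 888.09
Current position: (693.85, 888.09). Target: (386, -1146). Remaining: Δeast = -307.85, Δnorth = -2034.09.
Bearing = atan2(-307.85, -2034.09) mod 360° = 188.61°; distance = √((-307.85)² + (-2034.09)²) = 2057.252 m.

189°, 2057 m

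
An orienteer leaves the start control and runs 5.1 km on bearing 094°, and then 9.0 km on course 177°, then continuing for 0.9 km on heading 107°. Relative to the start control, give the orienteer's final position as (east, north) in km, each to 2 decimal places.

Leg 1 (094°, 5.1 km): east 5.1 sin 94° = 5.09, north 5.1 cos 94° = -0.36
Leg 2 (177°, 9.0 km): east 9.0 sin 177° = 0.47, north 9.0 cos 177° = -8.99
Leg 3 (107°, 0.9 km): east 0.9 sin 107° = 0.86, north 0.9 cos 107° = -0.26
Summing: 6.42 km east, -9.61 km north → (6.42, -9.61).

(6.42, -9.61)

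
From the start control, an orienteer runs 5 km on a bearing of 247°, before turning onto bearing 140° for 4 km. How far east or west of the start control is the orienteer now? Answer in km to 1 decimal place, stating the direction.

2.0 km west

Leg 1 (247°, 5 km): east 5 sin 247° = -4.60, north 5 cos 247° = -1.95
Leg 2 (140°, 4 km): east 4 sin 140° = 2.57, north 4 cos 140° = -3.06
Net east component: -2.03 km.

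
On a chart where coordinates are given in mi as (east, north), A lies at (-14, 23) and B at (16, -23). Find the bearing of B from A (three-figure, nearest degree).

147°

Δeast = 16 − -14 = 30.00; Δnorth = -23 − 23 = -46.00.
Bearing = atan2(Δeast, Δnorth) mod 360° = 146.89° ≈ 147°.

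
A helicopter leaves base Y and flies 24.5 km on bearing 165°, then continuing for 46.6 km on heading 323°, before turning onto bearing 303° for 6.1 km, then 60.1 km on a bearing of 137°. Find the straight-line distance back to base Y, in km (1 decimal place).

Leg 1 (165°, 24.5 km): east 24.5 sin 165° = 6.34, north 24.5 cos 165° = -23.67
Leg 2 (323°, 46.6 km): east 46.6 sin 323° = -28.04, north 46.6 cos 323° = 37.22
Leg 3 (303°, 6.1 km): east 6.1 sin 303° = -5.12, north 6.1 cos 303° = 3.32
Leg 4 (137°, 60.1 km): east 60.1 sin 137° = 40.99, north 60.1 cos 137° = -43.95
Net: 14.17 east, -27.08 north. Distance = √((14.17)² + (-27.08)²) = 30.563 km.

30.6 km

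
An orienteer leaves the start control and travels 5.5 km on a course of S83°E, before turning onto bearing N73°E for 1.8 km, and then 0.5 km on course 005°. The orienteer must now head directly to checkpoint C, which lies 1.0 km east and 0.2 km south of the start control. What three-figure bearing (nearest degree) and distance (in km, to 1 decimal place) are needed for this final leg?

265°, 6.2 km

Leg 1 (S83°E, 5.5 km): east 5.5 sin 97° = 5.46, north 5.5 cos 97° = -0.67
Leg 2 (N73°E, 1.8 km): east 1.8 sin 73° = 1.72, north 1.8 cos 73° = 0.53
Leg 3 (005°, 0.5 km): east 0.5 sin 5° = 0.04, north 0.5 cos 5° = 0.50
Current position: (7.22, 0.35). Target: (1.0, -0.2). Remaining: Δeast = -6.22, Δnorth = -0.55.
Bearing = atan2(-6.22, -0.55) mod 360° = 264.91°; distance = √((-6.22)² + (-0.55)²) = 6.249 km.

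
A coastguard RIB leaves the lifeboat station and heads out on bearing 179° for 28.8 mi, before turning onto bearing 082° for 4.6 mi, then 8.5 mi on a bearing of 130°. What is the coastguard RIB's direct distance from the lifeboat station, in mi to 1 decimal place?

Leg 1 (179°, 28.8 mi): east 28.8 sin 179° = 0.50, north 28.8 cos 179° = -28.80
Leg 2 (082°, 4.6 mi): east 4.6 sin 82° = 4.56, north 4.6 cos 82° = 0.64
Leg 3 (130°, 8.5 mi): east 8.5 sin 130° = 6.51, north 8.5 cos 130° = -5.46
Net: 11.57 east, -33.62 north. Distance = √((11.57)² + (-33.62)²) = 35.554 mi.

35.6 mi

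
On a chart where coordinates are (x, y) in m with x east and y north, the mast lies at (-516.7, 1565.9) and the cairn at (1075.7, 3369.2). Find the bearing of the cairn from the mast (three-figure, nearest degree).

041°

Δeast = 1075.7 − -516.7 = 1592.40; Δnorth = 3369.2 − 1565.9 = 1803.30.
Bearing = atan2(Δeast, Δnorth) mod 360° = 41.45° ≈ 041°.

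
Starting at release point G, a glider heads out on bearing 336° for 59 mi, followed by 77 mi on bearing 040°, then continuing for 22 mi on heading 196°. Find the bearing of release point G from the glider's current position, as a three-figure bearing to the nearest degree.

192°

Leg 1 (336°, 59 mi): east 59 sin 336° = -24.00, north 59 cos 336° = 53.90
Leg 2 (040°, 77 mi): east 77 sin 40° = 49.49, north 77 cos 40° = 58.99
Leg 3 (196°, 22 mi): east 22 sin 196° = -6.06, north 22 cos 196° = -21.15
Net displacement: 19.43 east, 91.74 north. Direction back to start is (-19.43, -91.74): bearing = atan2(-19.43, -91.74) mod 360° = 191.96° ≈ 192°.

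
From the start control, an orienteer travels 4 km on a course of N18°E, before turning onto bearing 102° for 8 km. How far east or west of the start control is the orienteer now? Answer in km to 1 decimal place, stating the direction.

Leg 1 (N18°E, 4 km): east 4 sin 18° = 1.24, north 4 cos 18° = 3.80
Leg 2 (102°, 8 km): east 8 sin 102° = 7.83, north 8 cos 102° = -1.66
Net east component: 9.06 km.

9.1 km east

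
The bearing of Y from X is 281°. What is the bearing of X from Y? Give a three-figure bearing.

Back-bearing = 281° − 180° = 101°.

101°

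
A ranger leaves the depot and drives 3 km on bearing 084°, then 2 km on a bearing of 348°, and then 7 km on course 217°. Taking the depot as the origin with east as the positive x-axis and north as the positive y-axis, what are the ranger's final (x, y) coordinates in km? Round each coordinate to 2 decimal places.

(-1.64, -3.32)

Leg 1 (084°, 3 km): east 3 sin 84° = 2.98, north 3 cos 84° = 0.31
Leg 2 (348°, 2 km): east 2 sin 348° = -0.42, north 2 cos 348° = 1.96
Leg 3 (217°, 7 km): east 7 sin 217° = -4.21, north 7 cos 217° = -5.59
Summing: -1.64 km east, -3.32 km north → (-1.64, -3.32).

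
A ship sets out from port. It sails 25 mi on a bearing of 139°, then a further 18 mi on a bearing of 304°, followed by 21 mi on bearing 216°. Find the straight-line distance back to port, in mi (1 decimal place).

28.0 mi

Leg 1 (139°, 25 mi): east 25 sin 139° = 16.40, north 25 cos 139° = -18.87
Leg 2 (304°, 18 mi): east 18 sin 304° = -14.92, north 18 cos 304° = 10.07
Leg 3 (216°, 21 mi): east 21 sin 216° = -12.34, north 21 cos 216° = -16.99
Net: -10.86 east, -25.79 north. Distance = √((-10.86)² + (-25.79)²) = 27.987 mi.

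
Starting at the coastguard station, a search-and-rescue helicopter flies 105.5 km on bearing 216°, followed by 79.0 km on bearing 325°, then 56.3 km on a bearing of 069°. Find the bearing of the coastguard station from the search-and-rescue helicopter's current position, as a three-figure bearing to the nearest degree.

Leg 1 (216°, 105.5 km): east 105.5 sin 216° = -62.01, north 105.5 cos 216° = -85.35
Leg 2 (325°, 79.0 km): east 79.0 sin 325° = -45.31, north 79.0 cos 325° = 64.71
Leg 3 (069°, 56.3 km): east 56.3 sin 69° = 52.56, north 56.3 cos 69° = 20.18
Net displacement: -54.76 east, -0.46 north. Direction back to start is (54.76, 0.46): bearing = atan2(54.76, 0.46) mod 360° = 89.52° ≈ 090°.

090°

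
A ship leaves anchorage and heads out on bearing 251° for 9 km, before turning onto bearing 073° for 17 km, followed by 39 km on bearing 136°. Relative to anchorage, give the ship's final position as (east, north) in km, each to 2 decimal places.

Leg 1 (251°, 9 km): east 9 sin 251° = -8.51, north 9 cos 251° = -2.93
Leg 2 (073°, 17 km): east 17 sin 73° = 16.26, north 17 cos 73° = 4.97
Leg 3 (136°, 39 km): east 39 sin 136° = 27.09, north 39 cos 136° = -28.05
Summing: 34.84 km east, -26.01 km north → (34.84, -26.01).

(34.84, -26.01)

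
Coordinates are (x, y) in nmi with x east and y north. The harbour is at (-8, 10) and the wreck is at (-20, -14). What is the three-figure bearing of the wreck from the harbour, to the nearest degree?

Δeast = -20 − -8 = -12.00; Δnorth = -14 − 10 = -24.00.
Bearing = atan2(Δeast, Δnorth) mod 360° = 206.57° ≈ 207°.

207°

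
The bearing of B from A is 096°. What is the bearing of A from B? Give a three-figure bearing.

276°

Back-bearing = 096° + 180° = 276°.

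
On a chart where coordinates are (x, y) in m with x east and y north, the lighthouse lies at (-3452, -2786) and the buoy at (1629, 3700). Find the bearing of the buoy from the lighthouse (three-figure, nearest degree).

Δeast = 1629 − -3452 = 5081.00; Δnorth = 3700 − -2786 = 6486.00.
Bearing = atan2(Δeast, Δnorth) mod 360° = 38.07° ≈ 038°.

038°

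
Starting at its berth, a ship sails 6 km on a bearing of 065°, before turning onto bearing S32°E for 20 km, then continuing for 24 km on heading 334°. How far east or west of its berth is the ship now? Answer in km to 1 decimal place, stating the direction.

Leg 1 (065°, 6 km): east 6 sin 65° = 5.44, north 6 cos 65° = 2.54
Leg 2 (S32°E, 20 km): east 20 sin 148° = 10.60, north 20 cos 148° = -16.96
Leg 3 (334°, 24 km): east 24 sin 334° = -10.52, north 24 cos 334° = 21.57
Net east component: 5.52 km.

5.5 km east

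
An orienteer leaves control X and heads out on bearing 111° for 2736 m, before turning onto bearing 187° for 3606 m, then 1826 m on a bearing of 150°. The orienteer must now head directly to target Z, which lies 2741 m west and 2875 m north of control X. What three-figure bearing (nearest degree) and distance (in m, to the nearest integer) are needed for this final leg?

327°, 10704 m

Leg 1 (111°, 2736 m): east 2736 sin 111° = 2554.28, north 2736 cos 111° = -980.49
Leg 2 (187°, 3606 m): east 3606 sin 187° = -439.46, north 3606 cos 187° = -3579.12
Leg 3 (150°, 1826 m): east 1826 sin 150° = 913.00, north 1826 cos 150° = -1581.36
Current position: (3027.82, -6140.98). Target: (-2741, 2875). Remaining: Δeast = -5768.82, Δnorth = 9015.98.
Bearing = atan2(-5768.82, 9015.98) mod 360° = 327.39°; distance = √((-5768.82)² + (9015.98)²) = 10703.602 m.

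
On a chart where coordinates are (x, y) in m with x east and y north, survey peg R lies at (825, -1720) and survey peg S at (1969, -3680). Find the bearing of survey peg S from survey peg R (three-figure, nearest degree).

Δeast = 1969 − 825 = 1144.00; Δnorth = -3680 − -1720 = -1960.00.
Bearing = atan2(Δeast, Δnorth) mod 360° = 149.73° ≈ 150°.

150°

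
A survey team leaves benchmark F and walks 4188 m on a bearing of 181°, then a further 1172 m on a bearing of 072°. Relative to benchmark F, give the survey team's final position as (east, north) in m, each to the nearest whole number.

Leg 1 (181°, 4188 m): east 4188 sin 181° = -73.09, north 4188 cos 181° = -4187.36
Leg 2 (072°, 1172 m): east 1172 sin 72° = 1114.64, north 1172 cos 72° = 362.17
Summing: 1041.55 m east, -3825.19 m north → (1042, -3825).

(1042, -3825)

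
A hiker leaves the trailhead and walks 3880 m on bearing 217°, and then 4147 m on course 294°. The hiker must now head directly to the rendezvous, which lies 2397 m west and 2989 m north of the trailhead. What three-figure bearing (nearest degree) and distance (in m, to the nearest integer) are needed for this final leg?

Leg 1 (217°, 3880 m): east 3880 sin 217° = -2335.04, north 3880 cos 217° = -3098.71
Leg 2 (294°, 4147 m): east 4147 sin 294° = -3788.47, north 4147 cos 294° = 1686.74
Current position: (-6123.52, -1411.97). Target: (-2397, 2989). Remaining: Δeast = 3726.52, Δnorth = 4400.97.
Bearing = atan2(3726.52, 4400.97) mod 360° = 40.26°; distance = √((3726.52)² + (4400.97)²) = 5766.753 m.

040°, 5767 m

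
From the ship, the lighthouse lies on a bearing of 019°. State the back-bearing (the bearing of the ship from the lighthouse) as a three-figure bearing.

Back-bearing = 019° + 180° = 199°.

199°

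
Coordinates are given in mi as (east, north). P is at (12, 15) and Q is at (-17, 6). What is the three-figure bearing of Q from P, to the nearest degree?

Δeast = -17 − 12 = -29.00; Δnorth = 6 − 15 = -9.00.
Bearing = atan2(Δeast, Δnorth) mod 360° = 252.76° ≈ 253°.

253°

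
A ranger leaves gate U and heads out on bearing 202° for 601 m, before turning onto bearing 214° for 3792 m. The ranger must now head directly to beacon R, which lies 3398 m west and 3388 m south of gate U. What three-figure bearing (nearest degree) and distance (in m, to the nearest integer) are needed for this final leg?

287°, 1098 m

Leg 1 (202°, 601 m): east 601 sin 202° = -225.14, north 601 cos 202° = -557.24
Leg 2 (214°, 3792 m): east 3792 sin 214° = -2120.46, north 3792 cos 214° = -3143.71
Current position: (-2345.60, -3700.95). Target: (-3398, -3388). Remaining: Δeast = -1052.40, Δnorth = 312.95.
Bearing = atan2(-1052.40, 312.95) mod 360° = 286.56°; distance = √((-1052.40)² + (312.95)²) = 1097.946 m.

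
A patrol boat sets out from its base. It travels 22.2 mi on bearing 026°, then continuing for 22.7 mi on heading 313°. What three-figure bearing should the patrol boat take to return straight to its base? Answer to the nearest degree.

Leg 1 (026°, 22.2 mi): east 22.2 sin 26° = 9.73, north 22.2 cos 26° = 19.95
Leg 2 (313°, 22.7 mi): east 22.7 sin 313° = -16.60, north 22.7 cos 313° = 15.48
Net displacement: -6.87 east, 35.43 north. Direction back to start is (6.87, -35.43): bearing = atan2(6.87, -35.43) mod 360° = 169.03° ≈ 169°.

169°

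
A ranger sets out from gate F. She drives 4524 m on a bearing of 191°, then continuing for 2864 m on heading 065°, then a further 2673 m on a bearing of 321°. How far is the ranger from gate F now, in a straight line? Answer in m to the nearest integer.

1154 m

Leg 1 (191°, 4524 m): east 4524 sin 191° = -863.22, north 4524 cos 191° = -4440.88
Leg 2 (065°, 2864 m): east 2864 sin 65° = 2595.67, north 2864 cos 65° = 1210.38
Leg 3 (321°, 2673 m): east 2673 sin 321° = -1682.17, north 2673 cos 321° = 2077.31
Net: 50.27 east, -1153.19 north. Distance = √((50.27)² + (-1153.19)²) = 1154.287 m.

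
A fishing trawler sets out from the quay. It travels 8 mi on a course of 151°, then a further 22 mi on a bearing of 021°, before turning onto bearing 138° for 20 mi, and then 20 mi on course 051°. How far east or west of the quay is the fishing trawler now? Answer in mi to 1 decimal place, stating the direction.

40.7 mi east

Leg 1 (151°, 8 mi): east 8 sin 151° = 3.88, north 8 cos 151° = -7.00
Leg 2 (021°, 22 mi): east 22 sin 21° = 7.88, north 22 cos 21° = 20.54
Leg 3 (138°, 20 mi): east 20 sin 138° = 13.38, north 20 cos 138° = -14.86
Leg 4 (051°, 20 mi): east 20 sin 51° = 15.54, north 20 cos 51° = 12.59
Net east component: 40.69 mi.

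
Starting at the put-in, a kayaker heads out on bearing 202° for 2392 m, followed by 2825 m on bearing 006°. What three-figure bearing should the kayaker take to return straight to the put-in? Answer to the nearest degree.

Leg 1 (202°, 2392 m): east 2392 sin 202° = -896.06, north 2392 cos 202° = -2217.82
Leg 2 (006°, 2825 m): east 2825 sin 6° = 295.29, north 2825 cos 6° = 2809.52
Net displacement: -600.77 east, 591.70 north. Direction back to start is (600.77, -591.70): bearing = atan2(600.77, -591.70) mod 360° = 134.56° ≈ 135°.

135°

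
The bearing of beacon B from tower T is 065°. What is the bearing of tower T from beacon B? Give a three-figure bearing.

245°

Back-bearing = 065° + 180° = 245°.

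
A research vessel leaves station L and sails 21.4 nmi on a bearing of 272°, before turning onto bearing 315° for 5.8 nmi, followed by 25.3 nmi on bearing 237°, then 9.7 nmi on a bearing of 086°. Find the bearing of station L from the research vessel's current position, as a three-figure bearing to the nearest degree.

077°

Leg 1 (272°, 21.4 nmi): east 21.4 sin 272° = -21.39, north 21.4 cos 272° = 0.75
Leg 2 (315°, 5.8 nmi): east 5.8 sin 315° = -4.10, north 5.8 cos 315° = 4.10
Leg 3 (237°, 25.3 nmi): east 25.3 sin 237° = -21.22, north 25.3 cos 237° = -13.78
Leg 4 (086°, 9.7 nmi): east 9.7 sin 86° = 9.68, north 9.7 cos 86° = 0.68
Net displacement: -37.03 east, -8.25 north. Direction back to start is (37.03, 8.25): bearing = atan2(37.03, 8.25) mod 360° = 77.43° ≈ 077°.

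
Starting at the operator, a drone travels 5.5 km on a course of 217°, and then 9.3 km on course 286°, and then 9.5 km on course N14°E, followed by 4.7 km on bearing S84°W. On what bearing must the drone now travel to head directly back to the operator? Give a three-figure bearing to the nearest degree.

115°

Leg 1 (217°, 5.5 km): east 5.5 sin 217° = -3.31, north 5.5 cos 217° = -4.39
Leg 2 (286°, 9.3 km): east 9.3 sin 286° = -8.94, north 9.3 cos 286° = 2.56
Leg 3 (N14°E, 9.5 km): east 9.5 sin 14° = 2.30, north 9.5 cos 14° = 9.22
Leg 4 (S84°W, 4.7 km): east 4.7 sin 264° = -4.67, north 4.7 cos 264° = -0.49
Net displacement: -14.63 east, 6.90 north. Direction back to start is (14.63, -6.90): bearing = atan2(14.63, -6.90) mod 360° = 115.25° ≈ 115°.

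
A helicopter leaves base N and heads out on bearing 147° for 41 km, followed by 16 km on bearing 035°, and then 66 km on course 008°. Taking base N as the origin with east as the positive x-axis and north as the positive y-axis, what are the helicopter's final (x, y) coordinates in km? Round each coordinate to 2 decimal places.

(40.69, 44.08)

Leg 1 (147°, 41 km): east 41 sin 147° = 22.33, north 41 cos 147° = -34.39
Leg 2 (035°, 16 km): east 16 sin 35° = 9.18, north 16 cos 35° = 13.11
Leg 3 (008°, 66 km): east 66 sin 8° = 9.19, north 66 cos 8° = 65.36
Summing: 40.69 km east, 44.08 km north → (40.69, 44.08).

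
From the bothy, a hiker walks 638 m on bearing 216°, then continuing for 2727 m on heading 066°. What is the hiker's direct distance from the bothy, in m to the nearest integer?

Leg 1 (216°, 638 m): east 638 sin 216° = -375.01, north 638 cos 216° = -516.15
Leg 2 (066°, 2727 m): east 2727 sin 66° = 2491.24, north 2727 cos 66° = 1109.17
Net: 2116.23 east, 593.02 north. Distance = √((2116.23)² + (593.02)²) = 2197.750 m.

2198 m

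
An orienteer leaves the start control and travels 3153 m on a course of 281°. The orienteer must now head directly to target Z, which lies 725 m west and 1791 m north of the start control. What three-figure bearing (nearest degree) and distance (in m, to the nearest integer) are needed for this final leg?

Leg 1 (281°, 3153 m): east 3153 sin 281° = -3095.07, north 3153 cos 281° = 601.62
Current position: (-3095.07, 601.62). Target: (-725, 1791). Remaining: Δeast = 2370.07, Δnorth = 1189.38.
Bearing = atan2(2370.07, 1189.38) mod 360° = 63.35°; distance = √((2370.07)² + (1189.38)²) = 2651.765 m.

063°, 2652 m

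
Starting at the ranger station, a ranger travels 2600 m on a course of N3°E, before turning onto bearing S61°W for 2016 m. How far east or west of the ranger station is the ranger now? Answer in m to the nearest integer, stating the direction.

Leg 1 (N3°E, 2600 m): east 2600 sin 3° = 136.07, north 2600 cos 3° = 2596.44
Leg 2 (S61°W, 2016 m): east 2016 sin 241° = -1763.23, north 2016 cos 241° = -977.38
Net east component: -1627.16 m.

1627 m west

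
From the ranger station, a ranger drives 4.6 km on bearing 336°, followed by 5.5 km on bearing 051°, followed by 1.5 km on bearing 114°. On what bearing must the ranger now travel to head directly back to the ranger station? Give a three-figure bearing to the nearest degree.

Leg 1 (336°, 4.6 km): east 4.6 sin 336° = -1.87, north 4.6 cos 336° = 4.20
Leg 2 (051°, 5.5 km): east 5.5 sin 51° = 4.27, north 5.5 cos 51° = 3.46
Leg 3 (114°, 1.5 km): east 1.5 sin 114° = 1.37, north 1.5 cos 114° = -0.61
Net displacement: 3.77 east, 7.05 north. Direction back to start is (-3.77, -7.05): bearing = atan2(-3.77, -7.05) mod 360° = 208.15° ≈ 208°.

208°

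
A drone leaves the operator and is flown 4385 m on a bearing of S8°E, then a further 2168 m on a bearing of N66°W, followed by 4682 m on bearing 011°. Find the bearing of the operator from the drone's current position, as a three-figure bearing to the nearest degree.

157°

Leg 1 (S8°E, 4385 m): east 4385 sin 172° = 610.27, north 4385 cos 172° = -4342.33
Leg 2 (N66°W, 2168 m): east 2168 sin 294° = -1980.57, north 2168 cos 294° = 881.81
Leg 3 (011°, 4682 m): east 4682 sin 11° = 893.37, north 4682 cos 11° = 4595.98
Net displacement: -476.92 east, 1135.46 north. Direction back to start is (476.92, -1135.46): bearing = atan2(476.92, -1135.46) mod 360° = 157.22° ≈ 157°.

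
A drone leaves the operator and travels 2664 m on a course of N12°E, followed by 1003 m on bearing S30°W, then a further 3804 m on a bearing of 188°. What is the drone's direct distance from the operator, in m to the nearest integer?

2085 m

Leg 1 (N12°E, 2664 m): east 2664 sin 12° = 553.88, north 2664 cos 12° = 2605.79
Leg 2 (S30°W, 1003 m): east 1003 sin 210° = -501.50, north 1003 cos 210° = -868.62
Leg 3 (188°, 3804 m): east 3804 sin 188° = -529.41, north 3804 cos 188° = -3766.98
Net: -477.04 east, -2029.82 north. Distance = √((-477.04)² + (-2029.82)²) = 2085.120 m.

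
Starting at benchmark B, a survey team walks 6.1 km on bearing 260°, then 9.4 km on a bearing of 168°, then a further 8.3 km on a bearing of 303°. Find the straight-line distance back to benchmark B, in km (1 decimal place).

Leg 1 (260°, 6.1 km): east 6.1 sin 260° = -6.01, north 6.1 cos 260° = -1.06
Leg 2 (168°, 9.4 km): east 9.4 sin 168° = 1.95, north 9.4 cos 168° = -9.19
Leg 3 (303°, 8.3 km): east 8.3 sin 303° = -6.96, north 8.3 cos 303° = 4.52
Net: -11.01 east, -5.73 north. Distance = √((-11.01)² + (-5.73)²) = 12.417 km.

12.4 km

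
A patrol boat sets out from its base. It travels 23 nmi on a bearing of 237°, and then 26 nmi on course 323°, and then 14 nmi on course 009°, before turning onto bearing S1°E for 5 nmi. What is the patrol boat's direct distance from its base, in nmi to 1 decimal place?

Leg 1 (237°, 23 nmi): east 23 sin 237° = -19.29, north 23 cos 237° = -12.53
Leg 2 (323°, 26 nmi): east 26 sin 323° = -15.65, north 26 cos 323° = 20.76
Leg 3 (009°, 14 nmi): east 14 sin 9° = 2.19, north 14 cos 9° = 13.83
Leg 4 (S1°E, 5 nmi): east 5 sin 179° = 0.09, north 5 cos 179° = -5.00
Net: -32.66 east, 17.07 north. Distance = √((-32.66)² + (17.07)²) = 36.849 nmi.

36.8 nmi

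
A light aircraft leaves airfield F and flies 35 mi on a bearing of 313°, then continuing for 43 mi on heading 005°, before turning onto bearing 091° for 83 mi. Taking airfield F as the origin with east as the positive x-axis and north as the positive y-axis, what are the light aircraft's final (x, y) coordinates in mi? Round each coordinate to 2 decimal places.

Leg 1 (313°, 35 mi): east 35 sin 313° = -25.60, north 35 cos 313° = 23.87
Leg 2 (005°, 43 mi): east 43 sin 5° = 3.75, north 43 cos 5° = 42.84
Leg 3 (091°, 83 mi): east 83 sin 91° = 82.99, north 83 cos 91° = -1.45
Summing: 61.14 mi east, 65.26 mi north → (61.14, 65.26).

(61.14, 65.26)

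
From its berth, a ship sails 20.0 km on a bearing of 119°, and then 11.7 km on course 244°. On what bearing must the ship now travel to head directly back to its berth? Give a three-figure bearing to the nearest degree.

335°

Leg 1 (119°, 20.0 km): east 20.0 sin 119° = 17.49, north 20.0 cos 119° = -9.70
Leg 2 (244°, 11.7 km): east 11.7 sin 244° = -10.52, north 11.7 cos 244° = -5.13
Net displacement: 6.98 east, -14.83 north. Direction back to start is (-6.98, 14.83): bearing = atan2(-6.98, 14.83) mod 360° = 334.80° ≈ 335°.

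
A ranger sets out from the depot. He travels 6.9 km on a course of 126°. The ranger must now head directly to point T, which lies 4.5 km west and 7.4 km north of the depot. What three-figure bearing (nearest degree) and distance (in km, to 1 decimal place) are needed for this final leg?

Leg 1 (126°, 6.9 km): east 6.9 sin 126° = 5.58, north 6.9 cos 126° = -4.06
Current position: (5.58, -4.06). Target: (-4.5, 7.4). Remaining: Δeast = -10.08, Δnorth = 11.46.
Bearing = atan2(-10.08, 11.46) mod 360° = 318.65°; distance = √((-10.08)² + (11.46)²) = 15.261 km.

319°, 15.3 km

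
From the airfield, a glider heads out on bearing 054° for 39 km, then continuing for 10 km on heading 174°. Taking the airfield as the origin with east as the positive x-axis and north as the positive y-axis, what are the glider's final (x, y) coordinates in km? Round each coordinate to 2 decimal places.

(32.60, 12.98)

Leg 1 (054°, 39 km): east 39 sin 54° = 31.55, north 39 cos 54° = 22.92
Leg 2 (174°, 10 km): east 10 sin 174° = 1.05, north 10 cos 174° = -9.95
Summing: 32.60 km east, 12.98 km north → (32.60, 12.98).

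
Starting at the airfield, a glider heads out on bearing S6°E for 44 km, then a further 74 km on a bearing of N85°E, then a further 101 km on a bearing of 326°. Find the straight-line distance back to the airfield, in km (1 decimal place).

Leg 1 (S6°E, 44 km): east 44 sin 174° = 4.60, north 44 cos 174° = -43.76
Leg 2 (N85°E, 74 km): east 74 sin 85° = 73.72, north 74 cos 85° = 6.45
Leg 3 (326°, 101 km): east 101 sin 326° = -56.48, north 101 cos 326° = 83.73
Net: 21.84 east, 46.42 north. Distance = √((21.84)² + (46.42)²) = 51.304 km.

51.3 km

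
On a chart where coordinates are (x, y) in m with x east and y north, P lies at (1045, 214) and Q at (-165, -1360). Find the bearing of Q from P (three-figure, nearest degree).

Δeast = -165 − 1045 = -1210.00; Δnorth = -1360 − 214 = -1574.00.
Bearing = atan2(Δeast, Δnorth) mod 360° = 217.55° ≈ 218°.

218°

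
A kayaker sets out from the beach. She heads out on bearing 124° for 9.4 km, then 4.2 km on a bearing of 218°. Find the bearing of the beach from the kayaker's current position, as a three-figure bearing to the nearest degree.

329°

Leg 1 (124°, 9.4 km): east 9.4 sin 124° = 7.79, north 9.4 cos 124° = -5.26
Leg 2 (218°, 4.2 km): east 4.2 sin 218° = -2.59, north 4.2 cos 218° = -3.31
Net displacement: 5.21 east, -8.57 north. Direction back to start is (-5.21, 8.57): bearing = atan2(-5.21, 8.57) mod 360° = 328.71° ≈ 329°.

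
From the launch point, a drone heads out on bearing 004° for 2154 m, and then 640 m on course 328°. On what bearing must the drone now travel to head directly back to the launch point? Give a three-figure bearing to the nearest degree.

176°

Leg 1 (004°, 2154 m): east 2154 sin 4° = 150.26, north 2154 cos 4° = 2148.75
Leg 2 (328°, 640 m): east 640 sin 328° = -339.15, north 640 cos 328° = 542.75
Net displacement: -188.89 east, 2691.50 north. Direction back to start is (188.89, -2691.50): bearing = atan2(188.89, -2691.50) mod 360° = 175.99° ≈ 176°.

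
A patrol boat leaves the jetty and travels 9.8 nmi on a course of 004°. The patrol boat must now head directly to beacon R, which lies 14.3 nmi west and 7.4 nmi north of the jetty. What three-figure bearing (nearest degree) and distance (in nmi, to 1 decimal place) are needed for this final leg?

Leg 1 (004°, 9.8 nmi): east 9.8 sin 4° = 0.68, north 9.8 cos 4° = 9.78
Current position: (0.68, 9.78). Target: (-14.3, 7.4). Remaining: Δeast = -14.98, Δnorth = -2.38.
Bearing = atan2(-14.98, -2.38) mod 360° = 260.99°; distance = √((-14.98)² + (-2.38)²) = 15.171 nmi.

261°, 15.2 nmi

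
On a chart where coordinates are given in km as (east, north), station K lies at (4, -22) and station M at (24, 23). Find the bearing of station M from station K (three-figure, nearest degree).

024°

Δeast = 24 − 4 = 20.00; Δnorth = 23 − -22 = 45.00.
Bearing = atan2(Δeast, Δnorth) mod 360° = 23.96° ≈ 024°.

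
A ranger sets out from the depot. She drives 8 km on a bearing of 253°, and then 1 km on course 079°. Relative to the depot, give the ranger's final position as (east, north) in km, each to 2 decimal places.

Leg 1 (253°, 8 km): east 8 sin 253° = -7.65, north 8 cos 253° = -2.34
Leg 2 (079°, 1 km): east 1 sin 79° = 0.98, north 1 cos 79° = 0.19
Summing: -6.67 km east, -2.15 km north → (-6.67, -2.15).

(-6.67, -2.15)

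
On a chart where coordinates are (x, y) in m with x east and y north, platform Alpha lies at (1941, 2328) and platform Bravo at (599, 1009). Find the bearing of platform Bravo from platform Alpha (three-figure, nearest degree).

Δeast = 599 − 1941 = -1342.00; Δnorth = 1009 − 2328 = -1319.00.
Bearing = atan2(Δeast, Δnorth) mod 360° = 225.50° ≈ 225°.

225°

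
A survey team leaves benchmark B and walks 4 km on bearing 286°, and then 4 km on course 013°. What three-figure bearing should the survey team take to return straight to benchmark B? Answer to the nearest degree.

Leg 1 (286°, 4 km): east 4 sin 286° = -3.85, north 4 cos 286° = 1.10
Leg 2 (013°, 4 km): east 4 sin 13° = 0.90, north 4 cos 13° = 3.90
Net displacement: -2.95 east, 5.00 north. Direction back to start is (2.95, -5.00): bearing = atan2(2.95, -5.00) mod 360° = 149.50° ≈ 150°.

150°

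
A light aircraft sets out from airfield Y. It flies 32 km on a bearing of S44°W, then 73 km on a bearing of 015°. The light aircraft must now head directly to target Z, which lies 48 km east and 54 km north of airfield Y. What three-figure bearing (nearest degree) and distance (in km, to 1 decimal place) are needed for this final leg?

083°, 51.7 km

Leg 1 (S44°W, 32 km): east 32 sin 224° = -22.23, north 32 cos 224° = -23.02
Leg 2 (015°, 73 km): east 73 sin 15° = 18.89, north 73 cos 15° = 70.51
Current position: (-3.34, 47.49). Target: (48, 54). Remaining: Δeast = 51.34, Δnorth = 6.51.
Bearing = atan2(51.34, 6.51) mod 360° = 82.78°; distance = √((51.34)² + (6.51)²) = 51.746 km.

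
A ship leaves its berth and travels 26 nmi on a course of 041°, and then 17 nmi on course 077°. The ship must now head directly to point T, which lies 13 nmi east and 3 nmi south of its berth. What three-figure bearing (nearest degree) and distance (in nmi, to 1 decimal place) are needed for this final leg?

Leg 1 (041°, 26 nmi): east 26 sin 41° = 17.06, north 26 cos 41° = 19.62
Leg 2 (077°, 17 nmi): east 17 sin 77° = 16.56, north 17 cos 77° = 3.82
Current position: (33.62, 23.45). Target: (13, -3). Remaining: Δeast = -20.62, Δnorth = -26.45.
Bearing = atan2(-20.62, -26.45) mod 360° = 217.95°; distance = √((-20.62)² + (-26.45)²) = 33.536 nmi.

218°, 33.5 nmi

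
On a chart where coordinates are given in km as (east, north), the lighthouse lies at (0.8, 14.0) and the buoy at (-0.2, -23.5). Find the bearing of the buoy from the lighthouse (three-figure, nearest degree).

Δeast = -0.2 − 0.8 = -1.00; Δnorth = -23.5 − 14.0 = -37.50.
Bearing = atan2(Δeast, Δnorth) mod 360° = 181.53° ≈ 182°.

182°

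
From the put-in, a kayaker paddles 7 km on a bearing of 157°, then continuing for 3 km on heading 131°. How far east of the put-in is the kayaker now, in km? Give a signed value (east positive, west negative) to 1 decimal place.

Leg 1 (157°, 7 km): east 7 sin 157° = 2.74, north 7 cos 157° = -6.44
Leg 2 (131°, 3 km): east 3 sin 131° = 2.26, north 3 cos 131° = -1.97
Net east component: 5.00 km.

5.0 km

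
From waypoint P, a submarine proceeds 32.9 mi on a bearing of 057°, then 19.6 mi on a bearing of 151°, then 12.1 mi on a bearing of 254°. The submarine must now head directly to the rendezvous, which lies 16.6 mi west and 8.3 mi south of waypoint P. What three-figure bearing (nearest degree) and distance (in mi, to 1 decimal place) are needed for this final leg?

Leg 1 (057°, 32.9 mi): east 32.9 sin 57° = 27.59, north 32.9 cos 57° = 17.92
Leg 2 (151°, 19.6 mi): east 19.6 sin 151° = 9.50, north 19.6 cos 151° = -17.14
Leg 3 (254°, 12.1 mi): east 12.1 sin 254° = -11.63, north 12.1 cos 254° = -3.34
Current position: (25.46, -2.56). Target: (-16.6, -8.3). Remaining: Δeast = -42.06, Δnorth = -5.74.
Bearing = atan2(-42.06, -5.74) mod 360° = 262.23°; distance = √((-42.06)² + (-5.74)²) = 42.453 mi.

262°, 42.5 mi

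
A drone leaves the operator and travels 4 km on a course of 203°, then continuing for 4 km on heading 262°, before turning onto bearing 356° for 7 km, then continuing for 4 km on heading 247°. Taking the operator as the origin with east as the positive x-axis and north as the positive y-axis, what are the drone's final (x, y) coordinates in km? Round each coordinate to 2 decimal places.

(-9.69, 1.18)

Leg 1 (203°, 4 km): east 4 sin 203° = -1.56, north 4 cos 203° = -3.68
Leg 2 (262°, 4 km): east 4 sin 262° = -3.96, north 4 cos 262° = -0.56
Leg 3 (356°, 7 km): east 7 sin 356° = -0.49, north 7 cos 356° = 6.98
Leg 4 (247°, 4 km): east 4 sin 247° = -3.68, north 4 cos 247° = -1.56
Summing: -9.69 km east, 1.18 km north → (-9.69, 1.18).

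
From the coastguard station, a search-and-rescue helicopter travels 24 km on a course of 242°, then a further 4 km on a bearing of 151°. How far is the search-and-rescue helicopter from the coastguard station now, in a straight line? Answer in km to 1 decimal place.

Leg 1 (242°, 24 km): east 24 sin 242° = -21.19, north 24 cos 242° = -11.27
Leg 2 (151°, 4 km): east 4 sin 151° = 1.94, north 4 cos 151° = -3.50
Net: -19.25 east, -14.77 north. Distance = √((-19.25)² + (-14.77)²) = 24.262 km.

24.3 km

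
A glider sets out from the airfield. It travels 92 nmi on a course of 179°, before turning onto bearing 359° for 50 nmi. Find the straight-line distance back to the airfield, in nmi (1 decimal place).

42.0 nmi

Leg 1 (179°, 92 nmi): east 92 sin 179° = 1.61, north 92 cos 179° = -91.99
Leg 2 (359°, 50 nmi): east 50 sin 359° = -0.87, north 50 cos 359° = 49.99
Net: 0.73 east, -41.99 north. Distance = √((0.73)² + (-41.99)²) = 42.000 nmi.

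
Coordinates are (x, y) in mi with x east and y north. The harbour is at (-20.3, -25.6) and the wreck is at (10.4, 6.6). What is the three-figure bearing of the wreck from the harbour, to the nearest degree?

Δeast = 10.4 − -20.3 = 30.70; Δnorth = 6.6 − -25.6 = 32.20.
Bearing = atan2(Δeast, Δnorth) mod 360° = 43.63° ≈ 044°.

044°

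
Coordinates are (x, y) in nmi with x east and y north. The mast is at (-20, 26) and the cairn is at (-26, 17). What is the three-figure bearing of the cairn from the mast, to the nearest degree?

214°

Δeast = -26 − -20 = -6.00; Δnorth = 17 − 26 = -9.00.
Bearing = atan2(Δeast, Δnorth) mod 360° = 213.69° ≈ 214°.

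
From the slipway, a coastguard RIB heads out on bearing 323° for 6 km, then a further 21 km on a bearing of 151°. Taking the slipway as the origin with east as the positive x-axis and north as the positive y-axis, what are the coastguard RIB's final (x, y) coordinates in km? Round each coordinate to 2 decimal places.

Leg 1 (323°, 6 km): east 6 sin 323° = -3.61, north 6 cos 323° = 4.79
Leg 2 (151°, 21 km): east 21 sin 151° = 10.18, north 21 cos 151° = -18.37
Summing: 6.57 km east, -13.58 km north → (6.57, -13.58).

(6.57, -13.58)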